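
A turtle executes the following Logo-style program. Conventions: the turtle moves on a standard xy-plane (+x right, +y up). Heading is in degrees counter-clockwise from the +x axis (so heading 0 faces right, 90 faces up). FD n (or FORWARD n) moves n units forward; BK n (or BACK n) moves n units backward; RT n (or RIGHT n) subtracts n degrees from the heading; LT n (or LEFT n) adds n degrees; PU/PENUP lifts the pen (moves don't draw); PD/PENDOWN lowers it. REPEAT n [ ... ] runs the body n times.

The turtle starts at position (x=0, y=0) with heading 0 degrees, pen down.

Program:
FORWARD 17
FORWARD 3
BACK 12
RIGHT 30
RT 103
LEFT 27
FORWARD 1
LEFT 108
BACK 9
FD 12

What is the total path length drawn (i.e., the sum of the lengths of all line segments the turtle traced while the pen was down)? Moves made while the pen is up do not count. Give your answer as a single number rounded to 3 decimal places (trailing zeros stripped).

Answer: 54

Derivation:
Executing turtle program step by step:
Start: pos=(0,0), heading=0, pen down
FD 17: (0,0) -> (17,0) [heading=0, draw]
FD 3: (17,0) -> (20,0) [heading=0, draw]
BK 12: (20,0) -> (8,0) [heading=0, draw]
RT 30: heading 0 -> 330
RT 103: heading 330 -> 227
LT 27: heading 227 -> 254
FD 1: (8,0) -> (7.724,-0.961) [heading=254, draw]
LT 108: heading 254 -> 2
BK 9: (7.724,-0.961) -> (-1.27,-1.275) [heading=2, draw]
FD 12: (-1.27,-1.275) -> (10.723,-0.857) [heading=2, draw]
Final: pos=(10.723,-0.857), heading=2, 6 segment(s) drawn

Segment lengths:
  seg 1: (0,0) -> (17,0), length = 17
  seg 2: (17,0) -> (20,0), length = 3
  seg 3: (20,0) -> (8,0), length = 12
  seg 4: (8,0) -> (7.724,-0.961), length = 1
  seg 5: (7.724,-0.961) -> (-1.27,-1.275), length = 9
  seg 6: (-1.27,-1.275) -> (10.723,-0.857), length = 12
Total = 54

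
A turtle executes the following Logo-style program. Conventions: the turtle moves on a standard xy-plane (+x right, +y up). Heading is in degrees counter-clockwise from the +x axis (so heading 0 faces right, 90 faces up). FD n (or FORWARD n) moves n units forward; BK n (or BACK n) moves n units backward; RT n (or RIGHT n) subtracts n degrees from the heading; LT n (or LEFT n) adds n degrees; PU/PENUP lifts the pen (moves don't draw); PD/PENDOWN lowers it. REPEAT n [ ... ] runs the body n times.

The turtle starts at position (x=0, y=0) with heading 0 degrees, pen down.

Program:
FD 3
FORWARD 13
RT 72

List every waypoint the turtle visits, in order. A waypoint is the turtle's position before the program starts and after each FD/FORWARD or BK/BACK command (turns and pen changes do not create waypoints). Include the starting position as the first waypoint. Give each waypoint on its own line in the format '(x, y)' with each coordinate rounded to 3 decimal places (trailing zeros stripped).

Answer: (0, 0)
(3, 0)
(16, 0)

Derivation:
Executing turtle program step by step:
Start: pos=(0,0), heading=0, pen down
FD 3: (0,0) -> (3,0) [heading=0, draw]
FD 13: (3,0) -> (16,0) [heading=0, draw]
RT 72: heading 0 -> 288
Final: pos=(16,0), heading=288, 2 segment(s) drawn
Waypoints (3 total):
(0, 0)
(3, 0)
(16, 0)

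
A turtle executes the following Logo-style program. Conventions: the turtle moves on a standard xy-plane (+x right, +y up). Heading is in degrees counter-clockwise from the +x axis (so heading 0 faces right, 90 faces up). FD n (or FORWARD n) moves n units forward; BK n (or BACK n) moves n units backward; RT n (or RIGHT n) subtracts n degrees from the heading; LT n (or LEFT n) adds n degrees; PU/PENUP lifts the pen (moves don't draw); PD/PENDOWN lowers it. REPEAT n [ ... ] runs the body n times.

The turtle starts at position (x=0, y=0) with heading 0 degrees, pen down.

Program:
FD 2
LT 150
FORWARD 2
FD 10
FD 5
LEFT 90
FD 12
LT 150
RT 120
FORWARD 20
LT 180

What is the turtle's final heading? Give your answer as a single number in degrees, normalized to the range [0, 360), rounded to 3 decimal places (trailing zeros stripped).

Answer: 90

Derivation:
Executing turtle program step by step:
Start: pos=(0,0), heading=0, pen down
FD 2: (0,0) -> (2,0) [heading=0, draw]
LT 150: heading 0 -> 150
FD 2: (2,0) -> (0.268,1) [heading=150, draw]
FD 10: (0.268,1) -> (-8.392,6) [heading=150, draw]
FD 5: (-8.392,6) -> (-12.722,8.5) [heading=150, draw]
LT 90: heading 150 -> 240
FD 12: (-12.722,8.5) -> (-18.722,-1.892) [heading=240, draw]
LT 150: heading 240 -> 30
RT 120: heading 30 -> 270
FD 20: (-18.722,-1.892) -> (-18.722,-21.892) [heading=270, draw]
LT 180: heading 270 -> 90
Final: pos=(-18.722,-21.892), heading=90, 6 segment(s) drawn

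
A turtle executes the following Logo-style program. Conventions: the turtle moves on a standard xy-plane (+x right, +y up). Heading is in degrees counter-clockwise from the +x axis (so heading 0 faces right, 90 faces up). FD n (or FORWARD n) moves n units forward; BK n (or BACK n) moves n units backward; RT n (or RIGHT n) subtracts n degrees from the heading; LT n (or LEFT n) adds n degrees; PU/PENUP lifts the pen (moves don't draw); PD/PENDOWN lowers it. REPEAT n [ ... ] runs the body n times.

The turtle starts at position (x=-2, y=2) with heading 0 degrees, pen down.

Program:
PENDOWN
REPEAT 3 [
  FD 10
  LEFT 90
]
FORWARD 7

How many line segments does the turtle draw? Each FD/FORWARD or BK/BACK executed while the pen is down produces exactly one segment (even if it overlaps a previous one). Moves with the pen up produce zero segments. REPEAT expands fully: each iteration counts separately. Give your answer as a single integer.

Answer: 4

Derivation:
Executing turtle program step by step:
Start: pos=(-2,2), heading=0, pen down
PD: pen down
REPEAT 3 [
  -- iteration 1/3 --
  FD 10: (-2,2) -> (8,2) [heading=0, draw]
  LT 90: heading 0 -> 90
  -- iteration 2/3 --
  FD 10: (8,2) -> (8,12) [heading=90, draw]
  LT 90: heading 90 -> 180
  -- iteration 3/3 --
  FD 10: (8,12) -> (-2,12) [heading=180, draw]
  LT 90: heading 180 -> 270
]
FD 7: (-2,12) -> (-2,5) [heading=270, draw]
Final: pos=(-2,5), heading=270, 4 segment(s) drawn
Segments drawn: 4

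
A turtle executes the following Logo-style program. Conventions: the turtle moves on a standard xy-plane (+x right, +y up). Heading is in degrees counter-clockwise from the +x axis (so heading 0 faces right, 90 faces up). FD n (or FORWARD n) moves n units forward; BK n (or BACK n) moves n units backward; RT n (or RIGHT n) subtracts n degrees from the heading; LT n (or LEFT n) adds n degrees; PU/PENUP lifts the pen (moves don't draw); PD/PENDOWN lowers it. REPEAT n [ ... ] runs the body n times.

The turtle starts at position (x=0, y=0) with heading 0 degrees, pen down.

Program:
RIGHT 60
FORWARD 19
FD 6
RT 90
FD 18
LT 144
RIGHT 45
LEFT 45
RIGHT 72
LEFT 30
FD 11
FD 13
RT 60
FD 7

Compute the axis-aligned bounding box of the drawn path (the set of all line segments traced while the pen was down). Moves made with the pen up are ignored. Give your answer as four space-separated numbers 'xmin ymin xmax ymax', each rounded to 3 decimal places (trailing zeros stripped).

Executing turtle program step by step:
Start: pos=(0,0), heading=0, pen down
RT 60: heading 0 -> 300
FD 19: (0,0) -> (9.5,-16.454) [heading=300, draw]
FD 6: (9.5,-16.454) -> (12.5,-21.651) [heading=300, draw]
RT 90: heading 300 -> 210
FD 18: (12.5,-21.651) -> (-3.088,-30.651) [heading=210, draw]
LT 144: heading 210 -> 354
RT 45: heading 354 -> 309
LT 45: heading 309 -> 354
RT 72: heading 354 -> 282
LT 30: heading 282 -> 312
FD 11: (-3.088,-30.651) -> (4.272,-38.825) [heading=312, draw]
FD 13: (4.272,-38.825) -> (12.971,-48.486) [heading=312, draw]
RT 60: heading 312 -> 252
FD 7: (12.971,-48.486) -> (10.808,-55.144) [heading=252, draw]
Final: pos=(10.808,-55.144), heading=252, 6 segment(s) drawn

Segment endpoints: x in {-3.088, 0, 4.272, 9.5, 10.808, 12.5, 12.971}, y in {-55.144, -48.486, -38.825, -30.651, -21.651, -16.454, 0}
xmin=-3.088, ymin=-55.144, xmax=12.971, ymax=0

Answer: -3.088 -55.144 12.971 0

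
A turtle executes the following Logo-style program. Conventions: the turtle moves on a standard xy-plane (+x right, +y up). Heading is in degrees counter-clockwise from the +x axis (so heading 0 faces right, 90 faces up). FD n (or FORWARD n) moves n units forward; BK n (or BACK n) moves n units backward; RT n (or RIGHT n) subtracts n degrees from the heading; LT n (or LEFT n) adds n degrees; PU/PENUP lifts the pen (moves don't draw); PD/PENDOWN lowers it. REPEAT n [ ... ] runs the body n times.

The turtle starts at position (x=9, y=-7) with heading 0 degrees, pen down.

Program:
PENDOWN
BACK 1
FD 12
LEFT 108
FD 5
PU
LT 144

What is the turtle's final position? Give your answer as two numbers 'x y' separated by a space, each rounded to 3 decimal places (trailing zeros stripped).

Answer: 18.455 -2.245

Derivation:
Executing turtle program step by step:
Start: pos=(9,-7), heading=0, pen down
PD: pen down
BK 1: (9,-7) -> (8,-7) [heading=0, draw]
FD 12: (8,-7) -> (20,-7) [heading=0, draw]
LT 108: heading 0 -> 108
FD 5: (20,-7) -> (18.455,-2.245) [heading=108, draw]
PU: pen up
LT 144: heading 108 -> 252
Final: pos=(18.455,-2.245), heading=252, 3 segment(s) drawn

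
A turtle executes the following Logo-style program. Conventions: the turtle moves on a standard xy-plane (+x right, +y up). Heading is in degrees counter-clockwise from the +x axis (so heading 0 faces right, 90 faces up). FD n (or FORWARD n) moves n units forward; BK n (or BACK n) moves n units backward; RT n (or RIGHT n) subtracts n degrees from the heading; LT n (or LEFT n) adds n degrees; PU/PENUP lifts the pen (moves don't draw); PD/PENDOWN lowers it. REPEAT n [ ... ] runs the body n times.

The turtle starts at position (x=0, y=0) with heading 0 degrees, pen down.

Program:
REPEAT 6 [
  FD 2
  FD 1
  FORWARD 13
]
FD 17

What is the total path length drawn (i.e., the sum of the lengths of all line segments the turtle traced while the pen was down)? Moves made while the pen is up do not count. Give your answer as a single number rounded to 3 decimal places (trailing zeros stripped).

Executing turtle program step by step:
Start: pos=(0,0), heading=0, pen down
REPEAT 6 [
  -- iteration 1/6 --
  FD 2: (0,0) -> (2,0) [heading=0, draw]
  FD 1: (2,0) -> (3,0) [heading=0, draw]
  FD 13: (3,0) -> (16,0) [heading=0, draw]
  -- iteration 2/6 --
  FD 2: (16,0) -> (18,0) [heading=0, draw]
  FD 1: (18,0) -> (19,0) [heading=0, draw]
  FD 13: (19,0) -> (32,0) [heading=0, draw]
  -- iteration 3/6 --
  FD 2: (32,0) -> (34,0) [heading=0, draw]
  FD 1: (34,0) -> (35,0) [heading=0, draw]
  FD 13: (35,0) -> (48,0) [heading=0, draw]
  -- iteration 4/6 --
  FD 2: (48,0) -> (50,0) [heading=0, draw]
  FD 1: (50,0) -> (51,0) [heading=0, draw]
  FD 13: (51,0) -> (64,0) [heading=0, draw]
  -- iteration 5/6 --
  FD 2: (64,0) -> (66,0) [heading=0, draw]
  FD 1: (66,0) -> (67,0) [heading=0, draw]
  FD 13: (67,0) -> (80,0) [heading=0, draw]
  -- iteration 6/6 --
  FD 2: (80,0) -> (82,0) [heading=0, draw]
  FD 1: (82,0) -> (83,0) [heading=0, draw]
  FD 13: (83,0) -> (96,0) [heading=0, draw]
]
FD 17: (96,0) -> (113,0) [heading=0, draw]
Final: pos=(113,0), heading=0, 19 segment(s) drawn

Segment lengths:
  seg 1: (0,0) -> (2,0), length = 2
  seg 2: (2,0) -> (3,0), length = 1
  seg 3: (3,0) -> (16,0), length = 13
  seg 4: (16,0) -> (18,0), length = 2
  seg 5: (18,0) -> (19,0), length = 1
  seg 6: (19,0) -> (32,0), length = 13
  seg 7: (32,0) -> (34,0), length = 2
  seg 8: (34,0) -> (35,0), length = 1
  seg 9: (35,0) -> (48,0), length = 13
  seg 10: (48,0) -> (50,0), length = 2
  seg 11: (50,0) -> (51,0), length = 1
  seg 12: (51,0) -> (64,0), length = 13
  seg 13: (64,0) -> (66,0), length = 2
  seg 14: (66,0) -> (67,0), length = 1
  seg 15: (67,0) -> (80,0), length = 13
  seg 16: (80,0) -> (82,0), length = 2
  seg 17: (82,0) -> (83,0), length = 1
  seg 18: (83,0) -> (96,0), length = 13
  seg 19: (96,0) -> (113,0), length = 17
Total = 113

Answer: 113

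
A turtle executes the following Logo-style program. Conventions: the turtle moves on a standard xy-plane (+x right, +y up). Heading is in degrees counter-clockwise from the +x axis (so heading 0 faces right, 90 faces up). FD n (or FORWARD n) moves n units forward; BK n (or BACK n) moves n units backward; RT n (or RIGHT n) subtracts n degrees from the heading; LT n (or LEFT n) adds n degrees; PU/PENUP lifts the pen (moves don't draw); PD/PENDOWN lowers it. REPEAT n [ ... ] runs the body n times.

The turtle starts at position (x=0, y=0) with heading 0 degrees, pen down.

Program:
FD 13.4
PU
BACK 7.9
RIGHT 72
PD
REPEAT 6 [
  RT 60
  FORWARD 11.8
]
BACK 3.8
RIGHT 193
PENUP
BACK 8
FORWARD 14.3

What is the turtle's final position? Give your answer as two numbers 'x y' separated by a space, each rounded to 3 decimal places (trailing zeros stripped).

Executing turtle program step by step:
Start: pos=(0,0), heading=0, pen down
FD 13.4: (0,0) -> (13.4,0) [heading=0, draw]
PU: pen up
BK 7.9: (13.4,0) -> (5.5,0) [heading=0, move]
RT 72: heading 0 -> 288
PD: pen down
REPEAT 6 [
  -- iteration 1/6 --
  RT 60: heading 288 -> 228
  FD 11.8: (5.5,0) -> (-2.396,-8.769) [heading=228, draw]
  -- iteration 2/6 --
  RT 60: heading 228 -> 168
  FD 11.8: (-2.396,-8.769) -> (-13.938,-6.316) [heading=168, draw]
  -- iteration 3/6 --
  RT 60: heading 168 -> 108
  FD 11.8: (-13.938,-6.316) -> (-17.584,4.907) [heading=108, draw]
  -- iteration 4/6 --
  RT 60: heading 108 -> 48
  FD 11.8: (-17.584,4.907) -> (-9.689,13.676) [heading=48, draw]
  -- iteration 5/6 --
  RT 60: heading 48 -> 348
  FD 11.8: (-9.689,13.676) -> (1.854,11.222) [heading=348, draw]
  -- iteration 6/6 --
  RT 60: heading 348 -> 288
  FD 11.8: (1.854,11.222) -> (5.5,0) [heading=288, draw]
]
BK 3.8: (5.5,0) -> (4.326,3.614) [heading=288, draw]
RT 193: heading 288 -> 95
PU: pen up
BK 8: (4.326,3.614) -> (5.023,-4.356) [heading=95, move]
FD 14.3: (5.023,-4.356) -> (3.777,9.89) [heading=95, move]
Final: pos=(3.777,9.89), heading=95, 8 segment(s) drawn

Answer: 3.777 9.89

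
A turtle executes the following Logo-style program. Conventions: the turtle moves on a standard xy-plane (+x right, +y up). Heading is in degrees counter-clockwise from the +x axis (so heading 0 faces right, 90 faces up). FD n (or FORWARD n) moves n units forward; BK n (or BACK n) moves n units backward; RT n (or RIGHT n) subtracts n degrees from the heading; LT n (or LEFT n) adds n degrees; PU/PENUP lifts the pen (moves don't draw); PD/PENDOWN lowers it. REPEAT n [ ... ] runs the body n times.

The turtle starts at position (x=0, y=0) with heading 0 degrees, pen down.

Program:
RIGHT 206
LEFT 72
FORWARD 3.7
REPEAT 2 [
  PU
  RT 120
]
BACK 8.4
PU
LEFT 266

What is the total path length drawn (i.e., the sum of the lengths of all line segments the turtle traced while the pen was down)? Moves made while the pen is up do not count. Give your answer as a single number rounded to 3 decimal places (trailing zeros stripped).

Answer: 3.7

Derivation:
Executing turtle program step by step:
Start: pos=(0,0), heading=0, pen down
RT 206: heading 0 -> 154
LT 72: heading 154 -> 226
FD 3.7: (0,0) -> (-2.57,-2.662) [heading=226, draw]
REPEAT 2 [
  -- iteration 1/2 --
  PU: pen up
  RT 120: heading 226 -> 106
  -- iteration 2/2 --
  PU: pen up
  RT 120: heading 106 -> 346
]
BK 8.4: (-2.57,-2.662) -> (-10.721,-0.629) [heading=346, move]
PU: pen up
LT 266: heading 346 -> 252
Final: pos=(-10.721,-0.629), heading=252, 1 segment(s) drawn

Segment lengths:
  seg 1: (0,0) -> (-2.57,-2.662), length = 3.7
Total = 3.7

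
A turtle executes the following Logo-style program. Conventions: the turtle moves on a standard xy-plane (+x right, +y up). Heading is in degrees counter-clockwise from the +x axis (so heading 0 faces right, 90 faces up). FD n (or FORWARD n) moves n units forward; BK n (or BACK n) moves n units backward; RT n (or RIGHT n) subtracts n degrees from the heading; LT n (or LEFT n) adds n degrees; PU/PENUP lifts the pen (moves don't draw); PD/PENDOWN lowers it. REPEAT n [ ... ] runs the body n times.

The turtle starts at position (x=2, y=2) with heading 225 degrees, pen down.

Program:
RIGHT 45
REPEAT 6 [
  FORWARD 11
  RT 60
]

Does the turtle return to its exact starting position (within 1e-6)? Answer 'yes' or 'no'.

Answer: yes

Derivation:
Executing turtle program step by step:
Start: pos=(2,2), heading=225, pen down
RT 45: heading 225 -> 180
REPEAT 6 [
  -- iteration 1/6 --
  FD 11: (2,2) -> (-9,2) [heading=180, draw]
  RT 60: heading 180 -> 120
  -- iteration 2/6 --
  FD 11: (-9,2) -> (-14.5,11.526) [heading=120, draw]
  RT 60: heading 120 -> 60
  -- iteration 3/6 --
  FD 11: (-14.5,11.526) -> (-9,21.053) [heading=60, draw]
  RT 60: heading 60 -> 0
  -- iteration 4/6 --
  FD 11: (-9,21.053) -> (2,21.053) [heading=0, draw]
  RT 60: heading 0 -> 300
  -- iteration 5/6 --
  FD 11: (2,21.053) -> (7.5,11.526) [heading=300, draw]
  RT 60: heading 300 -> 240
  -- iteration 6/6 --
  FD 11: (7.5,11.526) -> (2,2) [heading=240, draw]
  RT 60: heading 240 -> 180
]
Final: pos=(2,2), heading=180, 6 segment(s) drawn

Start position: (2, 2)
Final position: (2, 2)
Distance = 0; < 1e-6 -> CLOSED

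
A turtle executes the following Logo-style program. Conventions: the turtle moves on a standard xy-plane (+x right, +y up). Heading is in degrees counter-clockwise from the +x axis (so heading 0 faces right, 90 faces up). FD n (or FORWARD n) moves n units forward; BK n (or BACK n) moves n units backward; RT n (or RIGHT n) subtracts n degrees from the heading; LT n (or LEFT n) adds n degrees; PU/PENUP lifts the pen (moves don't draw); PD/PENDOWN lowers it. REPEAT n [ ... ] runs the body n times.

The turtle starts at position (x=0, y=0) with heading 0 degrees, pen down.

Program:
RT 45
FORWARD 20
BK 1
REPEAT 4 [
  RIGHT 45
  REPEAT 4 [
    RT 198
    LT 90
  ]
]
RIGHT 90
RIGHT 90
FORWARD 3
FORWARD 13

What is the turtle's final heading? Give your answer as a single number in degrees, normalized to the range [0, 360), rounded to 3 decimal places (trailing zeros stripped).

Answer: 27

Derivation:
Executing turtle program step by step:
Start: pos=(0,0), heading=0, pen down
RT 45: heading 0 -> 315
FD 20: (0,0) -> (14.142,-14.142) [heading=315, draw]
BK 1: (14.142,-14.142) -> (13.435,-13.435) [heading=315, draw]
REPEAT 4 [
  -- iteration 1/4 --
  RT 45: heading 315 -> 270
  REPEAT 4 [
    -- iteration 1/4 --
    RT 198: heading 270 -> 72
    LT 90: heading 72 -> 162
    -- iteration 2/4 --
    RT 198: heading 162 -> 324
    LT 90: heading 324 -> 54
    -- iteration 3/4 --
    RT 198: heading 54 -> 216
    LT 90: heading 216 -> 306
    -- iteration 4/4 --
    RT 198: heading 306 -> 108
    LT 90: heading 108 -> 198
  ]
  -- iteration 2/4 --
  RT 45: heading 198 -> 153
  REPEAT 4 [
    -- iteration 1/4 --
    RT 198: heading 153 -> 315
    LT 90: heading 315 -> 45
    -- iteration 2/4 --
    RT 198: heading 45 -> 207
    LT 90: heading 207 -> 297
    -- iteration 3/4 --
    RT 198: heading 297 -> 99
    LT 90: heading 99 -> 189
    -- iteration 4/4 --
    RT 198: heading 189 -> 351
    LT 90: heading 351 -> 81
  ]
  -- iteration 3/4 --
  RT 45: heading 81 -> 36
  REPEAT 4 [
    -- iteration 1/4 --
    RT 198: heading 36 -> 198
    LT 90: heading 198 -> 288
    -- iteration 2/4 --
    RT 198: heading 288 -> 90
    LT 90: heading 90 -> 180
    -- iteration 3/4 --
    RT 198: heading 180 -> 342
    LT 90: heading 342 -> 72
    -- iteration 4/4 --
    RT 198: heading 72 -> 234
    LT 90: heading 234 -> 324
  ]
  -- iteration 4/4 --
  RT 45: heading 324 -> 279
  REPEAT 4 [
    -- iteration 1/4 --
    RT 198: heading 279 -> 81
    LT 90: heading 81 -> 171
    -- iteration 2/4 --
    RT 198: heading 171 -> 333
    LT 90: heading 333 -> 63
    -- iteration 3/4 --
    RT 198: heading 63 -> 225
    LT 90: heading 225 -> 315
    -- iteration 4/4 --
    RT 198: heading 315 -> 117
    LT 90: heading 117 -> 207
  ]
]
RT 90: heading 207 -> 117
RT 90: heading 117 -> 27
FD 3: (13.435,-13.435) -> (16.108,-12.073) [heading=27, draw]
FD 13: (16.108,-12.073) -> (27.691,-6.171) [heading=27, draw]
Final: pos=(27.691,-6.171), heading=27, 4 segment(s) drawn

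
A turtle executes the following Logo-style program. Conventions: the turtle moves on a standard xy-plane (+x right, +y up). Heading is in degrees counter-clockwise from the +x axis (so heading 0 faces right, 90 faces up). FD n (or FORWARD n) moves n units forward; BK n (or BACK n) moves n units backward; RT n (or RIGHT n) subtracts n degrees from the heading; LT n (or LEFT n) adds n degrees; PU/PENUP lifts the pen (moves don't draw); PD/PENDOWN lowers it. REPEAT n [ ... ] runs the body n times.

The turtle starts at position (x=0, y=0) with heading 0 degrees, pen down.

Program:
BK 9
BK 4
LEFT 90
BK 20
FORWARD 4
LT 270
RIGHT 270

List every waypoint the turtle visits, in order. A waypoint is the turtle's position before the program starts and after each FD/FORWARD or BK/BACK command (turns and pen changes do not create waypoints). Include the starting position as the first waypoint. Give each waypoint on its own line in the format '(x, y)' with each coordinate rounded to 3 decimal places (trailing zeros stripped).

Executing turtle program step by step:
Start: pos=(0,0), heading=0, pen down
BK 9: (0,0) -> (-9,0) [heading=0, draw]
BK 4: (-9,0) -> (-13,0) [heading=0, draw]
LT 90: heading 0 -> 90
BK 20: (-13,0) -> (-13,-20) [heading=90, draw]
FD 4: (-13,-20) -> (-13,-16) [heading=90, draw]
LT 270: heading 90 -> 0
RT 270: heading 0 -> 90
Final: pos=(-13,-16), heading=90, 4 segment(s) drawn
Waypoints (5 total):
(0, 0)
(-9, 0)
(-13, 0)
(-13, -20)
(-13, -16)

Answer: (0, 0)
(-9, 0)
(-13, 0)
(-13, -20)
(-13, -16)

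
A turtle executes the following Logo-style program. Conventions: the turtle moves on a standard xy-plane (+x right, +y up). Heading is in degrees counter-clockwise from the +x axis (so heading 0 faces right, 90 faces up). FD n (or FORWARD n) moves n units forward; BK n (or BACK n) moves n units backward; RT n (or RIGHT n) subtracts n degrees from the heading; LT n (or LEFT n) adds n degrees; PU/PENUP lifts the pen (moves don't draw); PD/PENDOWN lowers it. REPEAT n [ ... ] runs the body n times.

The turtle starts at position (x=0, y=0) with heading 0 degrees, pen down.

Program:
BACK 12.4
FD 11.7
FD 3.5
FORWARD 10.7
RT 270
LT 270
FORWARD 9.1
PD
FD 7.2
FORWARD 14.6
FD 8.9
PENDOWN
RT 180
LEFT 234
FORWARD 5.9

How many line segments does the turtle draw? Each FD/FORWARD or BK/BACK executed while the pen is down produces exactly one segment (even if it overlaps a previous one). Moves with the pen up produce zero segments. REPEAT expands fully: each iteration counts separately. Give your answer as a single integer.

Executing turtle program step by step:
Start: pos=(0,0), heading=0, pen down
BK 12.4: (0,0) -> (-12.4,0) [heading=0, draw]
FD 11.7: (-12.4,0) -> (-0.7,0) [heading=0, draw]
FD 3.5: (-0.7,0) -> (2.8,0) [heading=0, draw]
FD 10.7: (2.8,0) -> (13.5,0) [heading=0, draw]
RT 270: heading 0 -> 90
LT 270: heading 90 -> 0
FD 9.1: (13.5,0) -> (22.6,0) [heading=0, draw]
PD: pen down
FD 7.2: (22.6,0) -> (29.8,0) [heading=0, draw]
FD 14.6: (29.8,0) -> (44.4,0) [heading=0, draw]
FD 8.9: (44.4,0) -> (53.3,0) [heading=0, draw]
PD: pen down
RT 180: heading 0 -> 180
LT 234: heading 180 -> 54
FD 5.9: (53.3,0) -> (56.768,4.773) [heading=54, draw]
Final: pos=(56.768,4.773), heading=54, 9 segment(s) drawn
Segments drawn: 9

Answer: 9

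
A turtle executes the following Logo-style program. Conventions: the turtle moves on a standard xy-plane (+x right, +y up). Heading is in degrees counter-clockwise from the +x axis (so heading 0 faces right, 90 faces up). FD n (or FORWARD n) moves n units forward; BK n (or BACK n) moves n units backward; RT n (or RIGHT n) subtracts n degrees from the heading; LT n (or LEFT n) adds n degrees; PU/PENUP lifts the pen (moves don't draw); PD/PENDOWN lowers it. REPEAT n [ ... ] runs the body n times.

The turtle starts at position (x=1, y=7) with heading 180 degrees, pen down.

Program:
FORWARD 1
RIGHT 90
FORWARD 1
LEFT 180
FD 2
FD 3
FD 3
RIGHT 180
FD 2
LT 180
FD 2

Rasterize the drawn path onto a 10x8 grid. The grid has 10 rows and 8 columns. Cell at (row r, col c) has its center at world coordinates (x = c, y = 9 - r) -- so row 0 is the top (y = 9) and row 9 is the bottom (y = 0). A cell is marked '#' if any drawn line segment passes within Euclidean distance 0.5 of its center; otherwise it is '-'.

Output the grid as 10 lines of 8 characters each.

Answer: --------
#-------
##------
#-------
#-------
#-------
#-------
#-------
#-------
#-------

Derivation:
Segment 0: (1,7) -> (0,7)
Segment 1: (0,7) -> (0,8)
Segment 2: (0,8) -> (-0,6)
Segment 3: (-0,6) -> (-0,3)
Segment 4: (-0,3) -> (-0,0)
Segment 5: (-0,0) -> (-0,2)
Segment 6: (-0,2) -> (-0,0)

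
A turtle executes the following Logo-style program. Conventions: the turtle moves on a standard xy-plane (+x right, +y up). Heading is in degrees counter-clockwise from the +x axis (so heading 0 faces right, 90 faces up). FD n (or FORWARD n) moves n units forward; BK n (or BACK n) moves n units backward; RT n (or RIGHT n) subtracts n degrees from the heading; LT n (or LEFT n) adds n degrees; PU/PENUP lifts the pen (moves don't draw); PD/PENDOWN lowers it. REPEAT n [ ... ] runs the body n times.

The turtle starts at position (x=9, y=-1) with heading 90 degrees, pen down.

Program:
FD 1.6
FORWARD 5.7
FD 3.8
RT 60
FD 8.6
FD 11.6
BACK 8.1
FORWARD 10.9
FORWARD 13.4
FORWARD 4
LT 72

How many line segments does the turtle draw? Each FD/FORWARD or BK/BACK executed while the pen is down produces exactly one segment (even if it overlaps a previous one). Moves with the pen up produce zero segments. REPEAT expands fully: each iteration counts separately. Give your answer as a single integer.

Executing turtle program step by step:
Start: pos=(9,-1), heading=90, pen down
FD 1.6: (9,-1) -> (9,0.6) [heading=90, draw]
FD 5.7: (9,0.6) -> (9,6.3) [heading=90, draw]
FD 3.8: (9,6.3) -> (9,10.1) [heading=90, draw]
RT 60: heading 90 -> 30
FD 8.6: (9,10.1) -> (16.448,14.4) [heading=30, draw]
FD 11.6: (16.448,14.4) -> (26.494,20.2) [heading=30, draw]
BK 8.1: (26.494,20.2) -> (19.479,16.15) [heading=30, draw]
FD 10.9: (19.479,16.15) -> (28.919,21.6) [heading=30, draw]
FD 13.4: (28.919,21.6) -> (40.523,28.3) [heading=30, draw]
FD 4: (40.523,28.3) -> (43.987,30.3) [heading=30, draw]
LT 72: heading 30 -> 102
Final: pos=(43.987,30.3), heading=102, 9 segment(s) drawn
Segments drawn: 9

Answer: 9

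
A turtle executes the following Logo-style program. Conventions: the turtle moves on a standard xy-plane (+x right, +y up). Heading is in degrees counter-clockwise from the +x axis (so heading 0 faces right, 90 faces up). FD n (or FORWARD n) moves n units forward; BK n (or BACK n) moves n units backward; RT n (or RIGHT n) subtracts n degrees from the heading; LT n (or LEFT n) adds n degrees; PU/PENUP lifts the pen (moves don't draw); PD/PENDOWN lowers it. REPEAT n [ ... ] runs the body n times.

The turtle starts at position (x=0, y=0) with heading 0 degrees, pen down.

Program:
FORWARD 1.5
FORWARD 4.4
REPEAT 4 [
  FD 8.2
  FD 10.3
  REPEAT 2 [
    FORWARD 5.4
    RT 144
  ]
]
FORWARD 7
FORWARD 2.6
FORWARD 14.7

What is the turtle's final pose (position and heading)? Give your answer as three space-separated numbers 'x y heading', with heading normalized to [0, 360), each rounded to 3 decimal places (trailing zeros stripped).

Answer: 10.392 -3.554 288

Derivation:
Executing turtle program step by step:
Start: pos=(0,0), heading=0, pen down
FD 1.5: (0,0) -> (1.5,0) [heading=0, draw]
FD 4.4: (1.5,0) -> (5.9,0) [heading=0, draw]
REPEAT 4 [
  -- iteration 1/4 --
  FD 8.2: (5.9,0) -> (14.1,0) [heading=0, draw]
  FD 10.3: (14.1,0) -> (24.4,0) [heading=0, draw]
  REPEAT 2 [
    -- iteration 1/2 --
    FD 5.4: (24.4,0) -> (29.8,0) [heading=0, draw]
    RT 144: heading 0 -> 216
    -- iteration 2/2 --
    FD 5.4: (29.8,0) -> (25.431,-3.174) [heading=216, draw]
    RT 144: heading 216 -> 72
  ]
  -- iteration 2/4 --
  FD 8.2: (25.431,-3.174) -> (27.965,4.625) [heading=72, draw]
  FD 10.3: (27.965,4.625) -> (31.148,14.421) [heading=72, draw]
  REPEAT 2 [
    -- iteration 1/2 --
    FD 5.4: (31.148,14.421) -> (32.817,19.556) [heading=72, draw]
    RT 144: heading 72 -> 288
    -- iteration 2/2 --
    FD 5.4: (32.817,19.556) -> (34.486,14.421) [heading=288, draw]
    RT 144: heading 288 -> 144
  ]
  -- iteration 3/4 --
  FD 8.2: (34.486,14.421) -> (27.852,19.24) [heading=144, draw]
  FD 10.3: (27.852,19.24) -> (19.519,25.295) [heading=144, draw]
  REPEAT 2 [
    -- iteration 1/2 --
    FD 5.4: (19.519,25.295) -> (15.15,28.469) [heading=144, draw]
    RT 144: heading 144 -> 0
    -- iteration 2/2 --
    FD 5.4: (15.15,28.469) -> (20.55,28.469) [heading=0, draw]
    RT 144: heading 0 -> 216
  ]
  -- iteration 4/4 --
  FD 8.2: (20.55,28.469) -> (13.916,23.649) [heading=216, draw]
  FD 10.3: (13.916,23.649) -> (5.583,17.595) [heading=216, draw]
  REPEAT 2 [
    -- iteration 1/2 --
    FD 5.4: (5.583,17.595) -> (1.214,14.421) [heading=216, draw]
    RT 144: heading 216 -> 72
    -- iteration 2/2 --
    FD 5.4: (1.214,14.421) -> (2.883,19.556) [heading=72, draw]
    RT 144: heading 72 -> 288
  ]
]
FD 7: (2.883,19.556) -> (5.046,12.899) [heading=288, draw]
FD 2.6: (5.046,12.899) -> (5.85,10.426) [heading=288, draw]
FD 14.7: (5.85,10.426) -> (10.392,-3.554) [heading=288, draw]
Final: pos=(10.392,-3.554), heading=288, 21 segment(s) drawn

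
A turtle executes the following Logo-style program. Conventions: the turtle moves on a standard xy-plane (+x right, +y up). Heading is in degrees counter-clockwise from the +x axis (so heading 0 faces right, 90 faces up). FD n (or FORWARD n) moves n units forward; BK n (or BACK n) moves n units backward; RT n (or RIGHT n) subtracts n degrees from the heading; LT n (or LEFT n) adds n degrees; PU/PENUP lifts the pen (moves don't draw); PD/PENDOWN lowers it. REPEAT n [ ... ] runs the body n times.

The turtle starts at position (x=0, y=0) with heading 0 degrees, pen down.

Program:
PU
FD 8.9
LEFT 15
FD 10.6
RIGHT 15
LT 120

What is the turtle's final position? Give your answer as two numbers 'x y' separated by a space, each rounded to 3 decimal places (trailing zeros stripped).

Executing turtle program step by step:
Start: pos=(0,0), heading=0, pen down
PU: pen up
FD 8.9: (0,0) -> (8.9,0) [heading=0, move]
LT 15: heading 0 -> 15
FD 10.6: (8.9,0) -> (19.139,2.743) [heading=15, move]
RT 15: heading 15 -> 0
LT 120: heading 0 -> 120
Final: pos=(19.139,2.743), heading=120, 0 segment(s) drawn

Answer: 19.139 2.743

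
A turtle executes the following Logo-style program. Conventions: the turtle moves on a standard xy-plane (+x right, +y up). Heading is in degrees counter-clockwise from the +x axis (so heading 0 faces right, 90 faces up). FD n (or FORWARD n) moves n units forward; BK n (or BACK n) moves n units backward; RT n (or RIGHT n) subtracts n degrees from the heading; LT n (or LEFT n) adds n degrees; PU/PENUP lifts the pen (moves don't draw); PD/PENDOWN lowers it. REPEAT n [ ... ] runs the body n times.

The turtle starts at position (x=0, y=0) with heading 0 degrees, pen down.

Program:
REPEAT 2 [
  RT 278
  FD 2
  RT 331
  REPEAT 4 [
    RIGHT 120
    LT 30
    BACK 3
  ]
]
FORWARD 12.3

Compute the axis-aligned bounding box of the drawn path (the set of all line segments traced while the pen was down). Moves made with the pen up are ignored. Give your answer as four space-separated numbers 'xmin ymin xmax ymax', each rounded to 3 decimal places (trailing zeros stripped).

Answer: -10.811 -6.7 0.337 4.781

Derivation:
Executing turtle program step by step:
Start: pos=(0,0), heading=0, pen down
REPEAT 2 [
  -- iteration 1/2 --
  RT 278: heading 0 -> 82
  FD 2: (0,0) -> (0.278,1.981) [heading=82, draw]
  RT 331: heading 82 -> 111
  REPEAT 4 [
    -- iteration 1/4 --
    RT 120: heading 111 -> 351
    LT 30: heading 351 -> 21
    BK 3: (0.278,1.981) -> (-2.522,0.905) [heading=21, draw]
    -- iteration 2/4 --
    RT 120: heading 21 -> 261
    LT 30: heading 261 -> 291
    BK 3: (-2.522,0.905) -> (-3.597,3.706) [heading=291, draw]
    -- iteration 3/4 --
    RT 120: heading 291 -> 171
    LT 30: heading 171 -> 201
    BK 3: (-3.597,3.706) -> (-0.797,4.781) [heading=201, draw]
    -- iteration 4/4 --
    RT 120: heading 201 -> 81
    LT 30: heading 81 -> 111
    BK 3: (-0.797,4.781) -> (0.278,1.981) [heading=111, draw]
  ]
  -- iteration 2/2 --
  RT 278: heading 111 -> 193
  FD 2: (0.278,1.981) -> (-1.67,1.531) [heading=193, draw]
  RT 331: heading 193 -> 222
  REPEAT 4 [
    -- iteration 1/4 --
    RT 120: heading 222 -> 102
    LT 30: heading 102 -> 132
    BK 3: (-1.67,1.531) -> (0.337,-0.699) [heading=132, draw]
    -- iteration 2/4 --
    RT 120: heading 132 -> 12
    LT 30: heading 12 -> 42
    BK 3: (0.337,-0.699) -> (-1.892,-2.706) [heading=42, draw]
    -- iteration 3/4 --
    RT 120: heading 42 -> 282
    LT 30: heading 282 -> 312
    BK 3: (-1.892,-2.706) -> (-3.9,-0.477) [heading=312, draw]
    -- iteration 4/4 --
    RT 120: heading 312 -> 192
    LT 30: heading 192 -> 222
    BK 3: (-3.9,-0.477) -> (-1.67,1.531) [heading=222, draw]
  ]
]
FD 12.3: (-1.67,1.531) -> (-10.811,-6.7) [heading=222, draw]
Final: pos=(-10.811,-6.7), heading=222, 11 segment(s) drawn

Segment endpoints: x in {-10.811, -3.9, -3.597, -2.522, -1.892, -1.67, -1.67, -0.797, 0, 0.278, 0.278, 0.337}, y in {-6.7, -2.706, -0.699, -0.477, 0, 0.905, 1.531, 1.531, 1.981, 1.981, 3.706, 4.781}
xmin=-10.811, ymin=-6.7, xmax=0.337, ymax=4.781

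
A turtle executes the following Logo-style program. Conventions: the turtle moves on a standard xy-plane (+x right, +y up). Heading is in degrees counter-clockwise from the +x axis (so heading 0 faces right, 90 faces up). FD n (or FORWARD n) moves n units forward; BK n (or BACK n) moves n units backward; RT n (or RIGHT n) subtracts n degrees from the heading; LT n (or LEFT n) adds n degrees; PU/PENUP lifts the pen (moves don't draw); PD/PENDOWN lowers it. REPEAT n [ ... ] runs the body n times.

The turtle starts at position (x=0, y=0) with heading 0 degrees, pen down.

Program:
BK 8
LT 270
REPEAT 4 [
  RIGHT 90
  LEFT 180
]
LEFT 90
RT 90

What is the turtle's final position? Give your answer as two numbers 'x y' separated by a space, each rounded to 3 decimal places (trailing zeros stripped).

Answer: -8 0

Derivation:
Executing turtle program step by step:
Start: pos=(0,0), heading=0, pen down
BK 8: (0,0) -> (-8,0) [heading=0, draw]
LT 270: heading 0 -> 270
REPEAT 4 [
  -- iteration 1/4 --
  RT 90: heading 270 -> 180
  LT 180: heading 180 -> 0
  -- iteration 2/4 --
  RT 90: heading 0 -> 270
  LT 180: heading 270 -> 90
  -- iteration 3/4 --
  RT 90: heading 90 -> 0
  LT 180: heading 0 -> 180
  -- iteration 4/4 --
  RT 90: heading 180 -> 90
  LT 180: heading 90 -> 270
]
LT 90: heading 270 -> 0
RT 90: heading 0 -> 270
Final: pos=(-8,0), heading=270, 1 segment(s) drawn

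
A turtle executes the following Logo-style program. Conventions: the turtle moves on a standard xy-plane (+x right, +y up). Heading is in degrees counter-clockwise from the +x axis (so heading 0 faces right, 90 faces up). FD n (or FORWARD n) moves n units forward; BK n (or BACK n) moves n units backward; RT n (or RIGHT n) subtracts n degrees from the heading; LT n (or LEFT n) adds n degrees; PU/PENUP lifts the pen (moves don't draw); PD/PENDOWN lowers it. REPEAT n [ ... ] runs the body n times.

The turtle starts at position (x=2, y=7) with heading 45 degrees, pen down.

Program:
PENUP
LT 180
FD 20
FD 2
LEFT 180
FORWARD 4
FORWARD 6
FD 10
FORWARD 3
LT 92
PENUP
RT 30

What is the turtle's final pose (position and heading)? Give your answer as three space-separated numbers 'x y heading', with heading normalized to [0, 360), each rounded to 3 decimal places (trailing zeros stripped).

Executing turtle program step by step:
Start: pos=(2,7), heading=45, pen down
PU: pen up
LT 180: heading 45 -> 225
FD 20: (2,7) -> (-12.142,-7.142) [heading=225, move]
FD 2: (-12.142,-7.142) -> (-13.556,-8.556) [heading=225, move]
LT 180: heading 225 -> 45
FD 4: (-13.556,-8.556) -> (-10.728,-5.728) [heading=45, move]
FD 6: (-10.728,-5.728) -> (-6.485,-1.485) [heading=45, move]
FD 10: (-6.485,-1.485) -> (0.586,5.586) [heading=45, move]
FD 3: (0.586,5.586) -> (2.707,7.707) [heading=45, move]
LT 92: heading 45 -> 137
PU: pen up
RT 30: heading 137 -> 107
Final: pos=(2.707,7.707), heading=107, 0 segment(s) drawn

Answer: 2.707 7.707 107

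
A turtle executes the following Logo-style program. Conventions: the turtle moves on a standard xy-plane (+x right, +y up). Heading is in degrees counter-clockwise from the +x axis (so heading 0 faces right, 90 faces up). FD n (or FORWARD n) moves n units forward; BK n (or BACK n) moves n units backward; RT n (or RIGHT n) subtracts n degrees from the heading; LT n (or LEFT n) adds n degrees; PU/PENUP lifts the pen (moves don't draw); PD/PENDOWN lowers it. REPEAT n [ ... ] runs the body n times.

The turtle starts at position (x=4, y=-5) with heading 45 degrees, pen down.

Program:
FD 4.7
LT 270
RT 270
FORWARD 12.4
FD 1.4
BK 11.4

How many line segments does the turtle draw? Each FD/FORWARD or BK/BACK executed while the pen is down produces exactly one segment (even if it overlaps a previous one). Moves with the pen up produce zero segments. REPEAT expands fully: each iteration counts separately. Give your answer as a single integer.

Answer: 4

Derivation:
Executing turtle program step by step:
Start: pos=(4,-5), heading=45, pen down
FD 4.7: (4,-5) -> (7.323,-1.677) [heading=45, draw]
LT 270: heading 45 -> 315
RT 270: heading 315 -> 45
FD 12.4: (7.323,-1.677) -> (16.092,7.092) [heading=45, draw]
FD 1.4: (16.092,7.092) -> (17.081,8.081) [heading=45, draw]
BK 11.4: (17.081,8.081) -> (9.02,0.02) [heading=45, draw]
Final: pos=(9.02,0.02), heading=45, 4 segment(s) drawn
Segments drawn: 4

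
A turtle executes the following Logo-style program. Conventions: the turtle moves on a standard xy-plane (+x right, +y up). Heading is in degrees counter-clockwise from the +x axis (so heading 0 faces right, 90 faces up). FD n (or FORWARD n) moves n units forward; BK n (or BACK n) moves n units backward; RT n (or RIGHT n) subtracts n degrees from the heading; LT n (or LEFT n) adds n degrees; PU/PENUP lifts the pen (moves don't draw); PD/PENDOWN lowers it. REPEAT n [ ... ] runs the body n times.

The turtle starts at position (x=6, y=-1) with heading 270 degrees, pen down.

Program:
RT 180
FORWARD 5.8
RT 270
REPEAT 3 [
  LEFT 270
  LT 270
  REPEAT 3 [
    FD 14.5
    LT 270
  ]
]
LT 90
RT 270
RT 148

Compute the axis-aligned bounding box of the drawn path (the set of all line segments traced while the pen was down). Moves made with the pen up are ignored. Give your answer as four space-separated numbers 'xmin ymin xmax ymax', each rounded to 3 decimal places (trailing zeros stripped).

Answer: -23 -24.2 20.5 4.8

Derivation:
Executing turtle program step by step:
Start: pos=(6,-1), heading=270, pen down
RT 180: heading 270 -> 90
FD 5.8: (6,-1) -> (6,4.8) [heading=90, draw]
RT 270: heading 90 -> 180
REPEAT 3 [
  -- iteration 1/3 --
  LT 270: heading 180 -> 90
  LT 270: heading 90 -> 0
  REPEAT 3 [
    -- iteration 1/3 --
    FD 14.5: (6,4.8) -> (20.5,4.8) [heading=0, draw]
    LT 270: heading 0 -> 270
    -- iteration 2/3 --
    FD 14.5: (20.5,4.8) -> (20.5,-9.7) [heading=270, draw]
    LT 270: heading 270 -> 180
    -- iteration 3/3 --
    FD 14.5: (20.5,-9.7) -> (6,-9.7) [heading=180, draw]
    LT 270: heading 180 -> 90
  ]
  -- iteration 2/3 --
  LT 270: heading 90 -> 0
  LT 270: heading 0 -> 270
  REPEAT 3 [
    -- iteration 1/3 --
    FD 14.5: (6,-9.7) -> (6,-24.2) [heading=270, draw]
    LT 270: heading 270 -> 180
    -- iteration 2/3 --
    FD 14.5: (6,-24.2) -> (-8.5,-24.2) [heading=180, draw]
    LT 270: heading 180 -> 90
    -- iteration 3/3 --
    FD 14.5: (-8.5,-24.2) -> (-8.5,-9.7) [heading=90, draw]
    LT 270: heading 90 -> 0
  ]
  -- iteration 3/3 --
  LT 270: heading 0 -> 270
  LT 270: heading 270 -> 180
  REPEAT 3 [
    -- iteration 1/3 --
    FD 14.5: (-8.5,-9.7) -> (-23,-9.7) [heading=180, draw]
    LT 270: heading 180 -> 90
    -- iteration 2/3 --
    FD 14.5: (-23,-9.7) -> (-23,4.8) [heading=90, draw]
    LT 270: heading 90 -> 0
    -- iteration 3/3 --
    FD 14.5: (-23,4.8) -> (-8.5,4.8) [heading=0, draw]
    LT 270: heading 0 -> 270
  ]
]
LT 90: heading 270 -> 0
RT 270: heading 0 -> 90
RT 148: heading 90 -> 302
Final: pos=(-8.5,4.8), heading=302, 10 segment(s) drawn

Segment endpoints: x in {-23, -23, -8.5, -8.5, -8.5, 6, 6, 6, 20.5, 20.5}, y in {-24.2, -24.2, -9.7, -9.7, -9.7, -9.7, -1, 4.8, 4.8, 4.8, 4.8}
xmin=-23, ymin=-24.2, xmax=20.5, ymax=4.8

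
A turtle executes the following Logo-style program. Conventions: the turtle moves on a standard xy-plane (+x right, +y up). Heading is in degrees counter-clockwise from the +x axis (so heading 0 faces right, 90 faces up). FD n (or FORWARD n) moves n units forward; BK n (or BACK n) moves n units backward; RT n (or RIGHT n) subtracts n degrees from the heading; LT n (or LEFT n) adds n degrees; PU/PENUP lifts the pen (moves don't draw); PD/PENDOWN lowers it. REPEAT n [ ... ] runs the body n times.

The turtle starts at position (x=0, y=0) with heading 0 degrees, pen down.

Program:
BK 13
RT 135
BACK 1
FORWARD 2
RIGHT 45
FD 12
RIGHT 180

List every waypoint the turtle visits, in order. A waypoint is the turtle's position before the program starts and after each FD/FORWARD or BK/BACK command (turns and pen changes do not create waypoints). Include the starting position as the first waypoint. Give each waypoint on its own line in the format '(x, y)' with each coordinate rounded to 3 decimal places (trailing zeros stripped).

Answer: (0, 0)
(-13, 0)
(-12.293, 0.707)
(-13.707, -0.707)
(-25.707, -0.707)

Derivation:
Executing turtle program step by step:
Start: pos=(0,0), heading=0, pen down
BK 13: (0,0) -> (-13,0) [heading=0, draw]
RT 135: heading 0 -> 225
BK 1: (-13,0) -> (-12.293,0.707) [heading=225, draw]
FD 2: (-12.293,0.707) -> (-13.707,-0.707) [heading=225, draw]
RT 45: heading 225 -> 180
FD 12: (-13.707,-0.707) -> (-25.707,-0.707) [heading=180, draw]
RT 180: heading 180 -> 0
Final: pos=(-25.707,-0.707), heading=0, 4 segment(s) drawn
Waypoints (5 total):
(0, 0)
(-13, 0)
(-12.293, 0.707)
(-13.707, -0.707)
(-25.707, -0.707)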